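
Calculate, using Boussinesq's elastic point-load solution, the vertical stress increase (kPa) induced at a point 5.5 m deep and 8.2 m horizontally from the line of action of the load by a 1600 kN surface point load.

Δσ_z ≈ 1.35 kPa

Boussinesq vertical stress below a point load on an elastic half-space:
Δσ_z = 3P/(2πz²) · [1 + (r/z)²]^(−5/2)
r/z = 8.2/5.5 = 1.4909; [1+(r/z)²]^(−5/2) = 0.053631.
Δσ_z = 3×1600/(2π×5.5²) × 0.053631 = 25.254 × 0.053631 = 1.354 kPa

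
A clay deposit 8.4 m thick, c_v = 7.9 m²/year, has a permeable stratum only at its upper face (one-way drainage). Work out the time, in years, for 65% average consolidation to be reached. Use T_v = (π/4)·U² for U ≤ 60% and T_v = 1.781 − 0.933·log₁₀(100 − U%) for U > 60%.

t ≈ 3.04 years

Drainage path length: H_d = H = 8.4 m (single drainage).
U > 60%: T_v = 1.781 − 0.933·log₁₀(100 − 65) = 0.34038.
t = T_v·H_d²/c_v = 0.34038×8.4²/7.9 = 3.04 years.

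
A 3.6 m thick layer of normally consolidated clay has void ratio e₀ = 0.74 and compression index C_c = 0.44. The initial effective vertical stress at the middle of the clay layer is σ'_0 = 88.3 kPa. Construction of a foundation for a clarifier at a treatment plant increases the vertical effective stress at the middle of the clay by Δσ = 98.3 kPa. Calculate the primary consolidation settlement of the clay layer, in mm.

Final effective stress: σ'_f = σ'_0 + Δσ = 88.3 + 98.3 = 186.6 kPa.
Normally consolidated clay, so the full stress increment lies on the virgin compression line:
S_c = C_c·H/(1+e₀)·log₁₀(σ'_f/σ'_0) = 0.44×3.6/(1+0.74)×log₁₀(186.6/88.3)
    = 0.91034 × 0.32495 = 0.2958 m

S_c ≈ 296 mm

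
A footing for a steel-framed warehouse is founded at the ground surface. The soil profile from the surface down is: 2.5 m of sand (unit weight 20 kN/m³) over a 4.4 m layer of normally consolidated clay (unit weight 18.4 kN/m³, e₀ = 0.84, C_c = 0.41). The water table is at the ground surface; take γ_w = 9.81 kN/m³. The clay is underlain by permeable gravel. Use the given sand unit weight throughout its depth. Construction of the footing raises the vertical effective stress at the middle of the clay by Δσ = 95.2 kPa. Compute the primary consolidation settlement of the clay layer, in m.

S_c ≈ 0.488 m

Mid-depth of clay below the ground surface: z = 2.5 + 4.4/2 = 4.7 m.
Total vertical stress at mid-clay: σ_v = 20×2.5 + 18.4×2.2 = 90.48 kPa.
Pore pressure: u = 9.81×(4.7 − 0) = 46.107 kPa.
Initial effective stress: σ'_0 = σ_v − u = 90.48 − 46.107 = 44.373 kPa.
Final effective stress: σ'_f = σ'_0 + Δσ = 44.373 + 95.2 = 139.57 kPa.
Normally consolidated clay, so the full stress increment lies on the virgin compression line:
S_c = C_c·H/(1+e₀)·log₁₀(σ'_f/σ'_0) = 0.41×4.4/(1+0.84)×log₁₀(139.57/44.373)
    = 0.98043 × 0.49767 = 0.4879 m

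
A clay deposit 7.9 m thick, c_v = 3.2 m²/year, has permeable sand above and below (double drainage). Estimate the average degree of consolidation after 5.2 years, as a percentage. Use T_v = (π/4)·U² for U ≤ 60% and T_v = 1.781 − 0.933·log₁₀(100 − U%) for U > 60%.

U ≈ 94.2 %

Drainage path length: H_d = H/2 = 3.95 m (double drainage).
T_v = c_v·t/H_d² = 3.2×5.2/3.95² = 1.0665.
T_v = 1.0665 corresponds to the U > 60% branch:
U = 1 − 10^((1.781 − T_v)/0.933)/100 = 0.9417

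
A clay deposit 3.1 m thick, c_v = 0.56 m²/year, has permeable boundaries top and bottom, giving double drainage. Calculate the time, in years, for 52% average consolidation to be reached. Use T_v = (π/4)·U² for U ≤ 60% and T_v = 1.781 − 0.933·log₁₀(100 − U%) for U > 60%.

t ≈ 0.911 years

Drainage path length: H_d = H/2 = 1.55 m (double drainage).
U ≤ 60%: T_v = (π/4)·U² = (π/4)×0.52² = 0.21237.
t = T_v·H_d²/c_v = 0.21237×1.55²/0.56 = 0.9111 years.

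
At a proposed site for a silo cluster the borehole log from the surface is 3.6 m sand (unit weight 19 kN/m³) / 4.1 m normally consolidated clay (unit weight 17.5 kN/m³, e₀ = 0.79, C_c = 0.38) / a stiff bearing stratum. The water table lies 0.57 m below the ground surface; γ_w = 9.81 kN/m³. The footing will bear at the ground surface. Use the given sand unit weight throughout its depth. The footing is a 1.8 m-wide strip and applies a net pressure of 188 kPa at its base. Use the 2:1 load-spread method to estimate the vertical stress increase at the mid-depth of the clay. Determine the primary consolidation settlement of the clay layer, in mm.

Mid-depth of clay below the ground surface: z = 3.6 + 4.1/2 = 5.65 m.
Total vertical stress at mid-clay: σ_v = 19×3.6 + 17.5×2.05 = 104.28 kPa.
Pore pressure: u = 9.81×(5.65 − 0.57) = 49.835 kPa.
Initial effective stress: σ'_0 = σ_v − u = 104.28 − 49.835 = 54.445 kPa.
Stress increase at mid-clay by the 2:1 spreading method:
Δσ = qB/(B+z) = 188×1.8/(1.8+5.65) = 45.423 kPa
Final effective stress: σ'_f = σ'_0 + Δσ = 54.445 + 45.423 = 99.868 kPa.
Normally consolidated clay, so the full stress increment lies on the virgin compression line:
S_c = C_c·H/(1+e₀)·log₁₀(σ'_f/σ'_0) = 0.38×4.1/(1+0.79)×log₁₀(99.868/54.445)
    = 0.87039 × 0.26347 = 0.2293 m

S_c ≈ 229 mm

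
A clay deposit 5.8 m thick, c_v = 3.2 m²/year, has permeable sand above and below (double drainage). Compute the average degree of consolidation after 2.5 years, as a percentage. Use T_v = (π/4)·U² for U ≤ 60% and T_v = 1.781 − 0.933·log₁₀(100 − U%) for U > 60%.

U ≈ 92.2 %

Drainage path length: H_d = H/2 = 2.9 m (double drainage).
T_v = c_v·t/H_d² = 3.2×2.5/2.9² = 0.95125.
T_v = 0.95125 corresponds to the U > 60% branch:
U = 1 − 10^((1.781 − T_v)/0.933)/100 = 0.9225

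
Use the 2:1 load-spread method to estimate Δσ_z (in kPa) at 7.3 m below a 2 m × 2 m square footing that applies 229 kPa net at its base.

By the 2:1 method the load spreads at 1 horizontal : 2 vertical, so at depth z the loaded area has grown by z in each plan dimension:
Δσ = qBL/((B+z)(L+z)) = 229×2×2/((2+7.3)(2+7.3)) = 10.591 kPa

Δσ_z ≈ 10.6 kPa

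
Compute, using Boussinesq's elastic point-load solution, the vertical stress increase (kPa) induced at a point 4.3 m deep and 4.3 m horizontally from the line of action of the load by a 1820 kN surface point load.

Δσ_z ≈ 8.31 kPa

Boussinesq vertical stress below a point load on an elastic half-space:
Δσ_z = 3P/(2πz²) · [1 + (r/z)²]^(−5/2)
r/z = 4.3/4.3 = 1; [1+(r/z)²]^(−5/2) = 0.17678.
Δσ_z = 3×1820/(2π×4.3²) × 0.17678 = 46.998 × 0.17678 = 8.308 kPa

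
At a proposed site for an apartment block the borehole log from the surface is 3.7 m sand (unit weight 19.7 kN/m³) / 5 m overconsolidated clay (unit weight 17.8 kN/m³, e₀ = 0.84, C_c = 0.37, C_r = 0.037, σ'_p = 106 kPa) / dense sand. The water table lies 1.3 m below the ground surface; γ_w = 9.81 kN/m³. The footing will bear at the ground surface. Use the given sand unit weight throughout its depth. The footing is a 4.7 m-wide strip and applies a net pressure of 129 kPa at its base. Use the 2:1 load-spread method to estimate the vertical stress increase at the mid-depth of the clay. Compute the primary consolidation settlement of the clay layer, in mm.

Mid-depth of clay below the ground surface: z = 3.7 + 5/2 = 6.2 m.
Total vertical stress at mid-clay: σ_v = 19.7×3.7 + 17.8×2.5 = 117.39 kPa.
Pore pressure: u = 9.81×(6.2 − 1.3) = 48.069 kPa.
Initial effective stress: σ'_0 = σ_v − u = 117.39 − 48.069 = 69.321 kPa.
Stress increase at mid-clay by the 2:1 spreading method:
Δσ = qB/(B+z) = 129×4.7/(4.7+6.2) = 55.624 kPa
Final effective stress: σ'_f = 69.321 + 55.624 = 124.94 kPa.
σ'_f = 124.94 > σ'_p = 106 kPa, so the stress path crosses the preconsolidation pressure — recompression up to σ'_p, then virgin compression beyond:
S_c = H/(1+e₀)·[C_r·log₁₀(σ'_p/σ'_0) + C_c·log₁₀(σ'_f/σ'_p)]
    = 5/1.84 × [0.037×log₁₀(106/69.321) + 0.37×log₁₀(124.94/106)]
    = 2.7174 × [0.0068243 + 0.026416] = 0.09033 m

S_c ≈ 90.3 mm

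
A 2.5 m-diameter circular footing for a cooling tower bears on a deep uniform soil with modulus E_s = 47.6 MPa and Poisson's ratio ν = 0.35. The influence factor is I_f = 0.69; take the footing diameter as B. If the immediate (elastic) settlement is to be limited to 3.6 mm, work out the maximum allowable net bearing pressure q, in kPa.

q ≈ 113 kPa

E_s = 47.6 MPa = 47600 kPa.
S_e = q·B·(1−ν²)/E_s · I_f  ⇒  q = S_e·E_s / (B·(1−ν²)·I_f).
q = 0.0036 × 47600 / (2.5 × 0.8775 × 0.69) = 113.2 kPa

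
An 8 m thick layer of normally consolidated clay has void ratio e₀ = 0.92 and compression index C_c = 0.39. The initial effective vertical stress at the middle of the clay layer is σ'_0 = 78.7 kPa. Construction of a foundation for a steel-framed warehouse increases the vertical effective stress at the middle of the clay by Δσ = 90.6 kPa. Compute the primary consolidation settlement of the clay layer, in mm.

S_c ≈ 541 mm

Final effective stress: σ'_f = σ'_0 + Δσ = 78.7 + 90.6 = 169.3 kPa.
Normally consolidated clay, so the full stress increment lies on the virgin compression line:
S_c = C_c·H/(1+e₀)·log₁₀(σ'_f/σ'_0) = 0.39×8/(1+0.92)×log₁₀(169.3/78.7)
    = 1.625 × 0.33268 = 0.5406 m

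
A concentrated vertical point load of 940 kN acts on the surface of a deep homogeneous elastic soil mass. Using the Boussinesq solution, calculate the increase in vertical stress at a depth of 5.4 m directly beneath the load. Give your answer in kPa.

Δσ_z ≈ 15.4 kPa

Boussinesq vertical stress below a point load on an elastic half-space:
Δσ_z = 3P/(2πz²) · [1 + (r/z)²]^(−5/2)
r/z = 0/5.4 = 0; [1+(r/z)²]^(−5/2) = 1.
Δσ_z = 3×940/(2π×5.4²) × 1 = 15.392 × 1 = 15.39 kPa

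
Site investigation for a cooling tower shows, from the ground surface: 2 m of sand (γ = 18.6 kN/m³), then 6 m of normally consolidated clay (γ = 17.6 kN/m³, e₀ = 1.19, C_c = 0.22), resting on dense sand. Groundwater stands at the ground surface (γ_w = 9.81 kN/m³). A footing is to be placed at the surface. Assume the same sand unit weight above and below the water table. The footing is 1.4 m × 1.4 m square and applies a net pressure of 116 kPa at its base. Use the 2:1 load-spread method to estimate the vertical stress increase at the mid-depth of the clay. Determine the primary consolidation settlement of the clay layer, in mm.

Mid-depth of clay below the ground surface: z = 2 + 6/2 = 5 m.
Total vertical stress at mid-clay: σ_v = 18.6×2 + 17.6×3 = 90 kPa.
Pore pressure: u = 9.81×(5 − 0) = 49.05 kPa.
Initial effective stress: σ'_0 = σ_v − u = 90 − 49.05 = 40.95 kPa.
Stress increase at mid-clay by the 2:1 spreading method:
Δσ = qBL/((B+z)(L+z)) = 116×1.4×1.4/((1.4+5)(1.4+5)) = 5.5508 kPa
Final effective stress: σ'_f = σ'_0 + Δσ = 40.95 + 5.5508 = 46.501 kPa.
Normally consolidated clay, so the full stress increment lies on the virgin compression line:
S_c = C_c·H/(1+e₀)·log₁₀(σ'_f/σ'_0) = 0.22×6/(1+1.19)×log₁₀(46.501/40.95)
    = 0.60274 × 0.055208 = 0.03328 m

S_c ≈ 33.3 mm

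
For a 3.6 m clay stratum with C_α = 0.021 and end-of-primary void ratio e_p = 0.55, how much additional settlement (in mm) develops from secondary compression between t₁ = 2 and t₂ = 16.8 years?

S_s ≈ 45.1 mm

Secondary compression: S_s = C_α·H/(1+e_p)·log₁₀(t₂/t₁)
S_s = 0.021×3.6/(1+0.55)×log₁₀(16.8/2)
    = 0.04877 × 0.9243 = 0.04508 m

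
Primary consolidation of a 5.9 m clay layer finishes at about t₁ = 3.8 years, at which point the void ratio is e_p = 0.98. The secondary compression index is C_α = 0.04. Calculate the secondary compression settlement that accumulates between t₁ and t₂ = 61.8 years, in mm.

Secondary compression: S_s = C_α·H/(1+e_p)·log₁₀(t₂/t₁)
S_s = 0.04×5.9/(1+0.98)×log₁₀(61.8/3.8)
    = 0.1192 × 1.211 = 0.1444 m

S_s ≈ 144 mm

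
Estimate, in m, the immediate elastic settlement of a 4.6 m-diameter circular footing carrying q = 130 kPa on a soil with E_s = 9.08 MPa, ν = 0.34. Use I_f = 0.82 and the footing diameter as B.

Immediate (elastic) settlement: S_e = q·B·(1−ν²)/E_s · I_f.
E_s = 9.08 MPa = 9080 kPa.
S_e = 130 × 4.6 × (1 − 0.34²) / 9080 × 0.82
    = 130 × 4.6 × 0.8844 / 9080 × 0.82
    = 0.04776 m

S_e ≈ 0.0478 m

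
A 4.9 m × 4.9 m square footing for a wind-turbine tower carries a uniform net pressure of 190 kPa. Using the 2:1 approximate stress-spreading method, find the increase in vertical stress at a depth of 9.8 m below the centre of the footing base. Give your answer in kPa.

By the 2:1 method the load spreads at 1 horizontal : 2 vertical, so at depth z the loaded area has grown by z in each plan dimension:
Δσ = qBL/((B+z)(L+z)) = 190×4.9×4.9/((4.9+9.8)(4.9+9.8)) = 21.111 kPa

Δσ_z ≈ 21.1 kPa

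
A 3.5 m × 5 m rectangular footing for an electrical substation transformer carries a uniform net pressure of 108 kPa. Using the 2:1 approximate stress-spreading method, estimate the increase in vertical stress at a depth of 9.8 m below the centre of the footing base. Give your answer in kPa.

Δσ_z ≈ 9.6 kPa

By the 2:1 method the load spreads at 1 horizontal : 2 vertical, so at depth z the loaded area has grown by z in each plan dimension:
Δσ = qBL/((B+z)(L+z)) = 108×3.5×5/((3.5+9.8)(5+9.8)) = 9.6017 kPa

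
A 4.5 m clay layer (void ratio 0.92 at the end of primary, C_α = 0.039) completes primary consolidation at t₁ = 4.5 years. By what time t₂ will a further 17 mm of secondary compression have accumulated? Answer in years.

t₂ ≈ 6.91 years

S_s = C_α·H/(1+e_p)·log₁₀(t₂/t₁) ⇒ log₁₀(t₂/t₁) = S_s·(1+e_p)/(C_α·H).
log₁₀(t₂/t₁) = 0.017 × (1+0.92) / (0.039×4.5) = 0.186
t₂ = t₁ × 10^0.186 = 4.5 × 1.535 = 6.906 years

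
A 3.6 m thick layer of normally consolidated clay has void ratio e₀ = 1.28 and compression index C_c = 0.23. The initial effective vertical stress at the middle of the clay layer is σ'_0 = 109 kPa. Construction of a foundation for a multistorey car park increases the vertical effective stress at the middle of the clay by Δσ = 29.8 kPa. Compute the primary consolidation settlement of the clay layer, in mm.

S_c ≈ 38.1 mm

Final effective stress: σ'_f = σ'_0 + Δσ = 109 + 29.8 = 138.8 kPa.
Normally consolidated clay, so the full stress increment lies on the virgin compression line:
S_c = C_c·H/(1+e₀)·log₁₀(σ'_f/σ'_0) = 0.23×3.6/(1+1.28)×log₁₀(138.8/109)
    = 0.36316 × 0.10496 = 0.03812 m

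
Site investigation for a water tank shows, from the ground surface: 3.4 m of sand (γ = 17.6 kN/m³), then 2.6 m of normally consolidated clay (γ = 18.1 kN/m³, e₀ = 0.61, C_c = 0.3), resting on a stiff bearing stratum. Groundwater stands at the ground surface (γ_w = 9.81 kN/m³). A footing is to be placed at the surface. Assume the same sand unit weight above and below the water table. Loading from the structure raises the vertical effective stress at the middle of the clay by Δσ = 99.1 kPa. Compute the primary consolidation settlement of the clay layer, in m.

Mid-depth of clay below the ground surface: z = 3.4 + 2.6/2 = 4.7 m.
Total vertical stress at mid-clay: σ_v = 17.6×3.4 + 18.1×1.3 = 83.37 kPa.
Pore pressure: u = 9.81×(4.7 − 0) = 46.107 kPa.
Initial effective stress: σ'_0 = σ_v − u = 83.37 − 46.107 = 37.263 kPa.
Final effective stress: σ'_f = σ'_0 + Δσ = 37.263 + 99.1 = 136.36 kPa.
Normally consolidated clay, so the full stress increment lies on the virgin compression line:
S_c = C_c·H/(1+e₀)·log₁₀(σ'_f/σ'_0) = 0.3×2.6/(1+0.61)×log₁₀(136.36/37.263)
    = 0.48447 × 0.56341 = 0.273 m

S_c ≈ 0.273 m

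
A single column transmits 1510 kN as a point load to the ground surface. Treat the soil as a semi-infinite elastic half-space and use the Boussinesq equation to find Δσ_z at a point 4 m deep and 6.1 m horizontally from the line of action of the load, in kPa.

Δσ_z ≈ 2.23 kPa

Boussinesq vertical stress below a point load on an elastic half-space:
Δσ_z = 3P/(2πz²) · [1 + (r/z)²]^(−5/2)
r/z = 6.1/4 = 1.525; [1+(r/z)²]^(−5/2) = 0.049581.
Δσ_z = 3×1510/(2π×4²) × 0.049581 = 45.061 × 0.049581 = 2.234 kPa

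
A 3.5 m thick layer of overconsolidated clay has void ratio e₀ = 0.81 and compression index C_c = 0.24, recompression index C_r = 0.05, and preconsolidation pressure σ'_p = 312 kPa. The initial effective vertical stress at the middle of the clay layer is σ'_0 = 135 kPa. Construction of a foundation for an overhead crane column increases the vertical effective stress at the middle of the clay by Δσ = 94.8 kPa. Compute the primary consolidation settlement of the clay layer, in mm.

S_c ≈ 22.3 mm

Final effective stress: σ'_f = 135 + 94.8 = 229.8 kPa.
σ'_f = 229.8 ≤ σ'_p = 312 kPa, so the clay remains overconsolidated and only the recompression index applies:
S_c = C_r·H/(1+e₀)·log₁₀(σ'_f/σ'_0) = 0.05×3.5/1.81×log₁₀(229.8/135)
    = 0.096685 × 0.23102 = 0.02234 m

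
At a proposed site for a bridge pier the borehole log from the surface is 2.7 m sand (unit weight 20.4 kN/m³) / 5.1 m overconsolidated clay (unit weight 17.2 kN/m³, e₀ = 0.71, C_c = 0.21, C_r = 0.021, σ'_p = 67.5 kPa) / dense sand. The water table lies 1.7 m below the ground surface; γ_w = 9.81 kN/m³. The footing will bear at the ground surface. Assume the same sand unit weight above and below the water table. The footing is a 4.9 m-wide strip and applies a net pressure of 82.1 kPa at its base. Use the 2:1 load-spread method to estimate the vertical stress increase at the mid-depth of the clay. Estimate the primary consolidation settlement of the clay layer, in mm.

S_c ≈ 118 mm

Mid-depth of clay below the ground surface: z = 2.7 + 5.1/2 = 5.25 m.
Total vertical stress at mid-clay: σ_v = 20.4×2.7 + 17.2×2.55 = 98.94 kPa.
Pore pressure: u = 9.81×(5.25 − 1.7) = 34.825 kPa.
Initial effective stress: σ'_0 = σ_v − u = 98.94 − 34.825 = 64.115 kPa.
Stress increase at mid-clay by the 2:1 spreading method:
Δσ = qB/(B+z) = 82.1×4.9/(4.9+5.25) = 39.634 kPa
Final effective stress: σ'_f = 64.115 + 39.634 = 103.75 kPa.
σ'_f = 103.75 > σ'_p = 67.5 kPa, so the stress path crosses the preconsolidation pressure — recompression up to σ'_p, then virgin compression beyond:
S_c = H/(1+e₀)·[C_r·log₁₀(σ'_p/σ'_0) + C_c·log₁₀(σ'_f/σ'_p)]
    = 5.1/1.71 × [0.021×log₁₀(67.5/64.115) + 0.21×log₁₀(103.75/67.5)]
    = 2.9825 × [0.00046923 + 0.039204] = 0.1183 m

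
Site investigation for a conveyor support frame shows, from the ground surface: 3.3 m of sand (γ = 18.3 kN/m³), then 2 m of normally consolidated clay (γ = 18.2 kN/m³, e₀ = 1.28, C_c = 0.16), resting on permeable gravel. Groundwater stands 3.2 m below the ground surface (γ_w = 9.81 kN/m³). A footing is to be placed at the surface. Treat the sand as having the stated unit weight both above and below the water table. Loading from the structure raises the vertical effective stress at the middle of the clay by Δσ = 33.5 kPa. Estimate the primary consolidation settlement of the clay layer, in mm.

Mid-depth of clay below the ground surface: z = 3.3 + 2/2 = 4.3 m.
Total vertical stress at mid-clay: σ_v = 18.3×3.3 + 18.2×1 = 78.59 kPa.
Pore pressure: u = 9.81×(4.3 − 3.2) = 10.791 kPa.
Initial effective stress: σ'_0 = σ_v − u = 78.59 − 10.791 = 67.799 kPa.
Final effective stress: σ'_f = σ'_0 + Δσ = 67.799 + 33.5 = 101.3 kPa.
Normally consolidated clay, so the full stress increment lies on the virgin compression line:
S_c = C_c·H/(1+e₀)·log₁₀(σ'_f/σ'_0) = 0.16×2/(1+1.28)×log₁₀(101.3/67.799)
    = 0.14035 × 0.17439 = 0.02448 m

S_c ≈ 24.5 mm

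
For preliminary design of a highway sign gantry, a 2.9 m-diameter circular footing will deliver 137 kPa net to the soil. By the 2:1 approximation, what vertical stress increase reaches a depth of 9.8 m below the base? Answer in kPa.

Δσ_z ≈ 7.14 kPa

By the 2:1 method the load spreads at 1 horizontal : 2 vertical, so at depth z the loaded area has grown by z in each plan dimension:
Δσ ≈ qD²/(D+z)² = 137×2.9²/(2.9+9.8)² = 7.1435 kPa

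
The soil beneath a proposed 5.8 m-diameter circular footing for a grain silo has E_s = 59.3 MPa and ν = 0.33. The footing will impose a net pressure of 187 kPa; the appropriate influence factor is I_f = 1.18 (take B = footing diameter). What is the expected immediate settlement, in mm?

S_e ≈ 19.2 mm

Immediate (elastic) settlement: S_e = q·B·(1−ν²)/E_s · I_f.
E_s = 59.3 MPa = 59300 kPa.
S_e = 187 × 5.8 × (1 − 0.33²) / 59300 × 1.18
    = 187 × 5.8 × 0.8911 / 59300 × 1.18
    = 0.01923 m = 19.23 mm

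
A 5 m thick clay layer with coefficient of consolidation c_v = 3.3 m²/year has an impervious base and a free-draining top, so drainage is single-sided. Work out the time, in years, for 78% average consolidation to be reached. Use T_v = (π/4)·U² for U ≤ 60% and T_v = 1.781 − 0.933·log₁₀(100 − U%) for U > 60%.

Drainage path length: H_d = H = 5 m (single drainage).
U > 60%: T_v = 1.781 − 0.933·log₁₀(100 − 78) = 0.52852.
t = T_v·H_d²/c_v = 0.52852×5²/3.3 = 4.004 years.

t ≈ 4 years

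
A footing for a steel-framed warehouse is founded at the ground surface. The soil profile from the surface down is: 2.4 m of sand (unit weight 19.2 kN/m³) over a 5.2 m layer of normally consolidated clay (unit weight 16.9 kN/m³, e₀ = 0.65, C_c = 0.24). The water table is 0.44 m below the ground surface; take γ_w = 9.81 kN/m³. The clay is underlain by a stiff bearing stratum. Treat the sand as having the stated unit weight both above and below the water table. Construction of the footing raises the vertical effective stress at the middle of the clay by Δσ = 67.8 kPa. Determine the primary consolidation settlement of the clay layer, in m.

S_c ≈ 0.301 m

Mid-depth of clay below the ground surface: z = 2.4 + 5.2/2 = 5 m.
Total vertical stress at mid-clay: σ_v = 19.2×2.4 + 16.9×2.6 = 90.02 kPa.
Pore pressure: u = 9.81×(5 − 0.44) = 44.734 kPa.
Initial effective stress: σ'_0 = σ_v − u = 90.02 − 44.734 = 45.286 kPa.
Final effective stress: σ'_f = σ'_0 + Δσ = 45.286 + 67.8 = 113.09 kPa.
Normally consolidated clay, so the full stress increment lies on the virgin compression line:
S_c = C_c·H/(1+e₀)·log₁₀(σ'_f/σ'_0) = 0.24×5.2/(1+0.65)×log₁₀(113.09/45.286)
    = 0.75636 × 0.39746 = 0.3006 m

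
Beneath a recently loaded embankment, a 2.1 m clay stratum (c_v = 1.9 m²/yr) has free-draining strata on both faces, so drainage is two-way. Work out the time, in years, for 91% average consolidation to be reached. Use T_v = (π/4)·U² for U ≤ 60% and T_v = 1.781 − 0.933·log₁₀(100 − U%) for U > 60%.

t ≈ 0.517 years

Drainage path length: H_d = H/2 = 1.05 m (double drainage).
U > 60%: T_v = 1.781 − 0.933·log₁₀(100 − 91) = 0.89069.
t = T_v·H_d²/c_v = 0.89069×1.05²/1.9 = 0.5168 years.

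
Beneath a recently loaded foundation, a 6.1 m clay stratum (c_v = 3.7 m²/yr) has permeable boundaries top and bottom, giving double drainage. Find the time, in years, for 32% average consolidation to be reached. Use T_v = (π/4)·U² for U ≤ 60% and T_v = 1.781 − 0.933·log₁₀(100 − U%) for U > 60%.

Drainage path length: H_d = H/2 = 3.05 m (double drainage).
U ≤ 60%: T_v = (π/4)·U² = (π/4)×0.32² = 0.080425.
t = T_v·H_d²/c_v = 0.080425×3.05²/3.7 = 0.2022 years.

t ≈ 0.202 years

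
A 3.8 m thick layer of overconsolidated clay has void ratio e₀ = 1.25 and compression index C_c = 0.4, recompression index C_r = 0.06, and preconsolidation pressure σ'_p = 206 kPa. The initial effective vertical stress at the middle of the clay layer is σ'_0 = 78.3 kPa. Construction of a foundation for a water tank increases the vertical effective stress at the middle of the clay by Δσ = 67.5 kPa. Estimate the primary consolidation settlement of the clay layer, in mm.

Final effective stress: σ'_f = 78.3 + 67.5 = 145.8 kPa.
σ'_f = 145.8 ≤ σ'_p = 206 kPa, so the clay remains overconsolidated and only the recompression index applies:
S_c = C_r·H/(1+e₀)·log₁₀(σ'_f/σ'_0) = 0.06×3.8/2.25×log₁₀(145.8/78.3)
    = 0.10133 × 0.27 = 0.02736 m

S_c ≈ 27.4 mm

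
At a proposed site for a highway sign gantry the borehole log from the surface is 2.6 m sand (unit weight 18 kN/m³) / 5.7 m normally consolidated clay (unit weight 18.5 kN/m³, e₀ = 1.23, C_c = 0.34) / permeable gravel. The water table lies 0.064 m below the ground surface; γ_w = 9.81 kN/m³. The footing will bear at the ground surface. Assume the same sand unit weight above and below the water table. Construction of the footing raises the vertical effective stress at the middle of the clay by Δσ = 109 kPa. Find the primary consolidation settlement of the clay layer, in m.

Mid-depth of clay below the ground surface: z = 2.6 + 5.7/2 = 5.45 m.
Total vertical stress at mid-clay: σ_v = 18×2.6 + 18.5×2.85 = 99.525 kPa.
Pore pressure: u = 9.81×(5.45 − 0.064) = 52.837 kPa.
Initial effective stress: σ'_0 = σ_v − u = 99.525 − 52.837 = 46.688 kPa.
Final effective stress: σ'_f = σ'_0 + Δσ = 46.688 + 109 = 155.69 kPa.
Normally consolidated clay, so the full stress increment lies on the virgin compression line:
S_c = C_c·H/(1+e₀)·log₁₀(σ'_f/σ'_0) = 0.34×5.7/(1+1.23)×log₁₀(155.69/46.688)
    = 0.86906 × 0.52306 = 0.4546 m

S_c ≈ 0.455 m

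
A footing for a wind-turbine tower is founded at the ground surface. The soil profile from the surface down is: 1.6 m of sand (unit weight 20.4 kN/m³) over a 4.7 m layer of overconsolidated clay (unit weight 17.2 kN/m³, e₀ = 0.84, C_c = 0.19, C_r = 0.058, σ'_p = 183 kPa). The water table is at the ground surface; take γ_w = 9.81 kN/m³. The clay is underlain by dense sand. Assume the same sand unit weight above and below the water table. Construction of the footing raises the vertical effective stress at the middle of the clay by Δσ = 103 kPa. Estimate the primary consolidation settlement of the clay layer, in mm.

Mid-depth of clay below the ground surface: z = 1.6 + 4.7/2 = 3.95 m.
Total vertical stress at mid-clay: σ_v = 20.4×1.6 + 17.2×2.35 = 73.06 kPa.
Pore pressure: u = 9.81×(3.95 − 0) = 38.75 kPa.
Initial effective stress: σ'_0 = σ_v − u = 73.06 − 38.75 = 34.31 kPa.
Final effective stress: σ'_f = 34.31 + 103 = 137.31 kPa.
σ'_f = 137.31 ≤ σ'_p = 183 kPa, so the clay remains overconsolidated and only the recompression index applies:
S_c = C_r·H/(1+e₀)·log₁₀(σ'_f/σ'_0) = 0.058×4.7/1.84×log₁₀(137.31/34.31)
    = 0.14815 × 0.60228 = 0.08923 m

S_c ≈ 89.2 mm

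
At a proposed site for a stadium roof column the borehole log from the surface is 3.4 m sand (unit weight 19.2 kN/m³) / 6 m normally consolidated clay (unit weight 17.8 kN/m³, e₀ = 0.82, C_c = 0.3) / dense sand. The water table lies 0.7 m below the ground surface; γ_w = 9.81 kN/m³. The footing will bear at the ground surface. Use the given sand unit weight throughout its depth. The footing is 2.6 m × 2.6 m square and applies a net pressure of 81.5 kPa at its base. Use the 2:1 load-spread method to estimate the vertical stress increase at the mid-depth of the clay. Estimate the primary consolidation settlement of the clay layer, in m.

Mid-depth of clay below the ground surface: z = 3.4 + 6/2 = 6.4 m.
Total vertical stress at mid-clay: σ_v = 19.2×3.4 + 17.8×3 = 118.68 kPa.
Pore pressure: u = 9.81×(6.4 − 0.7) = 55.917 kPa.
Initial effective stress: σ'_0 = σ_v − u = 118.68 − 55.917 = 62.763 kPa.
Stress increase at mid-clay by the 2:1 spreading method:
Δσ = qBL/((B+z)(L+z)) = 81.5×2.6×2.6/((2.6+6.4)(2.6+6.4)) = 6.8017 kPa
Final effective stress: σ'_f = σ'_0 + Δσ = 62.763 + 6.8017 = 69.565 kPa.
Normally consolidated clay, so the full stress increment lies on the virgin compression line:
S_c = C_c·H/(1+e₀)·log₁₀(σ'_f/σ'_0) = 0.3×6/(1+0.82)×log₁₀(69.565/62.763)
    = 0.98901 × 0.044687 = 0.0442 m

S_c ≈ 0.0442 m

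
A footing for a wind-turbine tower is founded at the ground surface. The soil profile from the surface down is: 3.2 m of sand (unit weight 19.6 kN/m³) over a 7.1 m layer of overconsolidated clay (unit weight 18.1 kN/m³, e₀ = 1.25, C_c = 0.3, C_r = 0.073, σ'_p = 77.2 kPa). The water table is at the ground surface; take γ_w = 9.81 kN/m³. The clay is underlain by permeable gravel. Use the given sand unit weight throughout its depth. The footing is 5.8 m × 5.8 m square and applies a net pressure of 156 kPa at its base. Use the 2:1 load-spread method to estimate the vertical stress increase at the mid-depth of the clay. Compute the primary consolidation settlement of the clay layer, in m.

S_c ≈ 0.105 m

Mid-depth of clay below the ground surface: z = 3.2 + 7.1/2 = 6.75 m.
Total vertical stress at mid-clay: σ_v = 19.6×3.2 + 18.1×3.55 = 126.97 kPa.
Pore pressure: u = 9.81×(6.75 − 0) = 66.218 kPa.
Initial effective stress: σ'_0 = σ_v − u = 126.97 − 66.218 = 60.752 kPa.
Stress increase at mid-clay by the 2:1 spreading method:
Δσ = qBL/((B+z)(L+z)) = 156×5.8×5.8/((5.8+6.75)(5.8+6.75)) = 33.319 kPa
Final effective stress: σ'_f = 60.752 + 33.319 = 94.071 kPa.
σ'_f = 94.071 > σ'_p = 77.2 kPa, so the stress path crosses the preconsolidation pressure — recompression up to σ'_p, then virgin compression beyond:
S_c = H/(1+e₀)·[C_r·log₁₀(σ'_p/σ'_0) + C_c·log₁₀(σ'_f/σ'_p)]
    = 7.1/2.25 × [0.073×log₁₀(77.2/60.752) + 0.3×log₁₀(94.071/77.2)]
    = 3.1556 × [0.0075961 + 0.025752] = 0.1052 m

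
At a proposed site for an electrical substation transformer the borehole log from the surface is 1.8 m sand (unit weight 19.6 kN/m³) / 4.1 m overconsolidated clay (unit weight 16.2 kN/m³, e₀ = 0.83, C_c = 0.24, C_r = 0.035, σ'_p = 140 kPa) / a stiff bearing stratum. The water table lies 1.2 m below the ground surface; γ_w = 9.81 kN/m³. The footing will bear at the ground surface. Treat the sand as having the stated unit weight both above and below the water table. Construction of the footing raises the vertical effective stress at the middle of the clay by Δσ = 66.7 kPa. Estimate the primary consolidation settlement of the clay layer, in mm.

Mid-depth of clay below the ground surface: z = 1.8 + 4.1/2 = 3.85 m.
Total vertical stress at mid-clay: σ_v = 19.6×1.8 + 16.2×2.05 = 68.49 kPa.
Pore pressure: u = 9.81×(3.85 − 1.2) = 25.997 kPa.
Initial effective stress: σ'_0 = σ_v − u = 68.49 − 25.997 = 42.493 kPa.
Final effective stress: σ'_f = 42.493 + 66.7 = 109.19 kPa.
σ'_f = 109.19 ≤ σ'_p = 140 kPa, so the clay remains overconsolidated and only the recompression index applies:
S_c = C_r·H/(1+e₀)·log₁₀(σ'_f/σ'_0) = 0.035×4.1/1.83×log₁₀(109.19/42.493)
    = 0.078414 × 0.40987 = 0.03214 m

S_c ≈ 32.1 mm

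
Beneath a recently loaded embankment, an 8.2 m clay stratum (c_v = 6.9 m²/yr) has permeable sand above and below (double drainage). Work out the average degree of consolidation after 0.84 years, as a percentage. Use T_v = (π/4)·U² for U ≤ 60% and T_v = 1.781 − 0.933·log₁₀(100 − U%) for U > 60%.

Drainage path length: H_d = H/2 = 4.1 m (double drainage).
T_v = c_v·t/H_d² = 6.9×0.84/4.1² = 0.34479.
T_v = 0.34479 corresponds to the U > 60% branch:
U = 1 − 10^((1.781 − T_v)/0.933)/100 = 0.6538

U ≈ 65.4 %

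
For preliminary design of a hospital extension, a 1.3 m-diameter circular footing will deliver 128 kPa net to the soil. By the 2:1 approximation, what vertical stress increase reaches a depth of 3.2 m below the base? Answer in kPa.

Δσ_z ≈ 10.7 kPa

By the 2:1 method the load spreads at 1 horizontal : 2 vertical, so at depth z the loaded area has grown by z in each plan dimension:
Δσ ≈ qD²/(D+z)² = 128×1.3²/(1.3+3.2)² = 10.682 kPa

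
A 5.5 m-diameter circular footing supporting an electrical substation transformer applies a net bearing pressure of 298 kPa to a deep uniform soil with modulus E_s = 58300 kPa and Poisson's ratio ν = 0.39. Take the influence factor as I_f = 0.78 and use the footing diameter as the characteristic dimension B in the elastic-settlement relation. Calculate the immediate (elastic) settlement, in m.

Immediate (elastic) settlement: S_e = q·B·(1−ν²)/E_s · I_f.
S_e = 298 × 5.5 × (1 − 0.39²) / 58300 × 0.78
    = 298 × 5.5 × 0.8479 / 58300 × 0.78
    = 0.01859 m

S_e ≈ 0.0186 m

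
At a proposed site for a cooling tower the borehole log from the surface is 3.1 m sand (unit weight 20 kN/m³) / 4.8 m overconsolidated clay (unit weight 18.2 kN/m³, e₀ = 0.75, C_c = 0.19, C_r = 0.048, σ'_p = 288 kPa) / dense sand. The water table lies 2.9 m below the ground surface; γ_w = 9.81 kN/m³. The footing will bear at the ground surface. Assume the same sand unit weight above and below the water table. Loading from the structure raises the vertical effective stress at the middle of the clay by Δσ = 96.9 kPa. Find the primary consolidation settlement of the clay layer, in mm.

S_c ≈ 45.3 mm

Mid-depth of clay below the ground surface: z = 3.1 + 4.8/2 = 5.5 m.
Total vertical stress at mid-clay: σ_v = 20×3.1 + 18.2×2.4 = 105.68 kPa.
Pore pressure: u = 9.81×(5.5 − 2.9) = 25.506 kPa.
Initial effective stress: σ'_0 = σ_v − u = 105.68 − 25.506 = 80.174 kPa.
Final effective stress: σ'_f = 80.174 + 96.9 = 177.07 kPa.
σ'_f = 177.07 ≤ σ'_p = 288 kPa, so the clay remains overconsolidated and only the recompression index applies:
S_c = C_r·H/(1+e₀)·log₁₀(σ'_f/σ'_0) = 0.048×4.8/1.75×log₁₀(177.07/80.174)
    = 0.13166 × 0.34411 = 0.04531 m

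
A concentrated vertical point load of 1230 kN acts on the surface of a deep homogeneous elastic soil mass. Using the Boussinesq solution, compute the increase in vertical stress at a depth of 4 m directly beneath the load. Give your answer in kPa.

Boussinesq vertical stress below a point load on an elastic half-space:
Δσ_z = 3P/(2πz²) · [1 + (r/z)²]^(−5/2)
r/z = 0/4 = 0; [1+(r/z)²]^(−5/2) = 1.
Δσ_z = 3×1230/(2π×4²) × 1 = 36.705 × 1 = 36.7 kPa

Δσ_z ≈ 36.7 kPa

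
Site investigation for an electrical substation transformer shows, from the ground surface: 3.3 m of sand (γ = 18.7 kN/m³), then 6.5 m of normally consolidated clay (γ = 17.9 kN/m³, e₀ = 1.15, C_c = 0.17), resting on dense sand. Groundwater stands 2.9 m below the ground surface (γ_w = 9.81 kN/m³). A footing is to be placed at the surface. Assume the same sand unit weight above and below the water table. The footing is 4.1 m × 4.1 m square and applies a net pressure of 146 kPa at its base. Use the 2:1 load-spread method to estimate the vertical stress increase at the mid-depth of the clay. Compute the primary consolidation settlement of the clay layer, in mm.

S_c ≈ 51.1 mm

Mid-depth of clay below the ground surface: z = 3.3 + 6.5/2 = 6.55 m.
Total vertical stress at mid-clay: σ_v = 18.7×3.3 + 17.9×3.25 = 119.88 kPa.
Pore pressure: u = 9.81×(6.55 − 2.9) = 35.806 kPa.
Initial effective stress: σ'_0 = σ_v − u = 119.88 − 35.806 = 84.074 kPa.
Stress increase at mid-clay by the 2:1 spreading method:
Δσ = qBL/((B+z)(L+z)) = 146×4.1×4.1/((4.1+6.55)(4.1+6.55)) = 21.638 kPa
Final effective stress: σ'_f = σ'_0 + Δσ = 84.074 + 21.638 = 105.71 kPa.
Normally consolidated clay, so the full stress increment lies on the virgin compression line:
S_c = C_c·H/(1+e₀)·log₁₀(σ'_f/σ'_0) = 0.17×6.5/(1+1.15)×log₁₀(105.71/84.074)
    = 0.51395 × 0.099454 = 0.05111 m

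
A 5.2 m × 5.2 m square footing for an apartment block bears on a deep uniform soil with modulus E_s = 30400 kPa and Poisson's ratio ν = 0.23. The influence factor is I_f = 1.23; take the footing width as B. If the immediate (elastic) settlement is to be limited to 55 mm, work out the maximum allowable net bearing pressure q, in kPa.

S_e = q·B·(1−ν²)/E_s · I_f  ⇒  q = S_e·E_s / (B·(1−ν²)·I_f).
q = 0.055 × 30400 / (5.2 × 0.9471 × 1.23) = 276 kPa

q ≈ 276 kPa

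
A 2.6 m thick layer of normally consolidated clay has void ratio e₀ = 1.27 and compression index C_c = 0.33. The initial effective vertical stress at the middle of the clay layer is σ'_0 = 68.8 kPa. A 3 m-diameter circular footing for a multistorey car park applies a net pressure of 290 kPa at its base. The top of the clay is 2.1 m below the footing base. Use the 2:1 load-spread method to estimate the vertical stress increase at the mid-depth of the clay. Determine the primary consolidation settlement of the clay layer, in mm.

S_c ≈ 108 mm

Mid-depth of clay below the footing base: z = 2.1 + 2.6/2 = 3.4 m.
Stress increase at mid-clay by the 2:1 spreading method:
Δσ ≈ qD²/(D+z)² = 290×3²/(3+3.4)² = 63.721 kPa
Final effective stress: σ'_f = σ'_0 + Δσ = 68.8 + 63.721 = 132.52 kPa.
Normally consolidated clay, so the full stress increment lies on the virgin compression line:
S_c = C_c·H/(1+e₀)·log₁₀(σ'_f/σ'_0) = 0.33×2.6/(1+1.27)×log₁₀(132.52/68.8)
    = 0.37797 × 0.28469 = 0.1076 m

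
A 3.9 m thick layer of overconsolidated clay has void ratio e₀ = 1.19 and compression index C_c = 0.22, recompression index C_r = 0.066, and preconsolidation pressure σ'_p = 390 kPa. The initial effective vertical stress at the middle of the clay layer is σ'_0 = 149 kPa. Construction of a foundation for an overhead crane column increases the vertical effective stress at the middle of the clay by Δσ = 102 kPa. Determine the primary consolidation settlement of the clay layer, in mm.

Final effective stress: σ'_f = 149 + 102 = 251 kPa.
σ'_f = 251 ≤ σ'_p = 390 kPa, so the clay remains overconsolidated and only the recompression index applies:
S_c = C_r·H/(1+e₀)·log₁₀(σ'_f/σ'_0) = 0.066×3.9/2.19×log₁₀(251/149)
    = 0.11753 × 0.22649 = 0.02662 m

S_c ≈ 26.6 mm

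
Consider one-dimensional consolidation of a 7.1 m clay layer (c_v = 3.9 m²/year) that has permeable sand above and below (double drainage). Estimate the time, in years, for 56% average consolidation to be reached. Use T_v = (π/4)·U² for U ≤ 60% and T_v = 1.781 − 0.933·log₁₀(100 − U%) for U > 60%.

Drainage path length: H_d = H/2 = 3.55 m (double drainage).
U ≤ 60%: T_v = (π/4)·U² = (π/4)×0.56² = 0.2463.
t = T_v·H_d²/c_v = 0.2463×3.55²/3.9 = 0.7959 years.

t ≈ 0.796 years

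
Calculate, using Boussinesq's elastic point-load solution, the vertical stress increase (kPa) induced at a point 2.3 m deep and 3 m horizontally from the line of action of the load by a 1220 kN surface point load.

Boussinesq vertical stress below a point load on an elastic half-space:
Δσ_z = 3P/(2πz²) · [1 + (r/z)²]^(−5/2)
r/z = 3/2.3 = 1.3043; [1+(r/z)²]^(−5/2) = 0.083379.
Δσ_z = 3×1220/(2π×2.3²) × 0.083379 = 110.11 × 0.083379 = 9.181 kPa

Δσ_z ≈ 9.18 kPa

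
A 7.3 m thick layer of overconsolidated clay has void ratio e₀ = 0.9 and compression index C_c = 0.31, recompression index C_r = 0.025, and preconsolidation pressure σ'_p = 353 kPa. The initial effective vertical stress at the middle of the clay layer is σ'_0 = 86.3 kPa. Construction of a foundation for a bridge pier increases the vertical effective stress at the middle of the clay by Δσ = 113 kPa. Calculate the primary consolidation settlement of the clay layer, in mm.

S_c ≈ 34.9 mm

Final effective stress: σ'_f = 86.3 + 113 = 199.3 kPa.
σ'_f = 199.3 ≤ σ'_p = 353 kPa, so the clay remains overconsolidated and only the recompression index applies:
S_c = C_r·H/(1+e₀)·log₁₀(σ'_f/σ'_0) = 0.025×7.3/1.9×log₁₀(199.3/86.3)
    = 0.096052 × 0.3635 = 0.03492 m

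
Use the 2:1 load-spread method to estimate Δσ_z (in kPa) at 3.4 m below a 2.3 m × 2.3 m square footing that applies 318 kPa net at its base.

By the 2:1 method the load spreads at 1 horizontal : 2 vertical, so at depth z the loaded area has grown by z in each plan dimension:
Δσ = qBL/((B+z)(L+z)) = 318×2.3×2.3/((2.3+3.4)(2.3+3.4)) = 51.777 kPa

Δσ_z ≈ 51.8 kPa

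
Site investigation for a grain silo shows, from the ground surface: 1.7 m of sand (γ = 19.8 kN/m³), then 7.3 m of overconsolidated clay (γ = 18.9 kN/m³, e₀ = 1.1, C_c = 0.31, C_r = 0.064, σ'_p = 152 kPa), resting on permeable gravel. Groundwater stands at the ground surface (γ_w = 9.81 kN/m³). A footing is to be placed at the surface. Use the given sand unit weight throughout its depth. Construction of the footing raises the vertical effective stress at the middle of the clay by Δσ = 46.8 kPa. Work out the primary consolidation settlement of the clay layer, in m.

S_c ≈ 0.0637 m

Mid-depth of clay below the ground surface: z = 1.7 + 7.3/2 = 5.35 m.
Total vertical stress at mid-clay: σ_v = 19.8×1.7 + 18.9×3.65 = 102.65 kPa.
Pore pressure: u = 9.81×(5.35 − 0) = 52.483 kPa.
Initial effective stress: σ'_0 = σ_v − u = 102.65 − 52.483 = 50.167 kPa.
Final effective stress: σ'_f = 50.167 + 46.8 = 96.967 kPa.
σ'_f = 96.967 ≤ σ'_p = 152 kPa, so the clay remains overconsolidated and only the recompression index applies:
S_c = C_r·H/(1+e₀)·log₁₀(σ'_f/σ'_0) = 0.064×7.3/2.1×log₁₀(96.967/50.167)
    = 0.22248 × 0.28621 = 0.06368 m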